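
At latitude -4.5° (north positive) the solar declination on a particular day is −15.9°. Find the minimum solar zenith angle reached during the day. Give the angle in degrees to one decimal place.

11.4°

At local solar noon the hour angle is zero, so the zenith angle is |φ − δ| = |-4.5° − (-15.9°)| = 11.4°.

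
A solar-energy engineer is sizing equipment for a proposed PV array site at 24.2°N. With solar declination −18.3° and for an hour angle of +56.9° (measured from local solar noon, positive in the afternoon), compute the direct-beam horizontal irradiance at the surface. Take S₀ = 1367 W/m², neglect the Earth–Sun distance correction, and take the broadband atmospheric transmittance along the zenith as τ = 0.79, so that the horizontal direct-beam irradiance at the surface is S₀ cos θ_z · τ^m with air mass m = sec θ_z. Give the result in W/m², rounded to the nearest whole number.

237 W/m²

cos θ_z = sin(24.2°) sin(-18.3°) + cos(24.2°) cos(-18.3°) cos(56.90°) = -0.1287 + 0.4729 = 0.3442.
Air mass m = 1/cos θ_z = 1/0.3442 = 2.905; τ^m = 0.79^2.905 = 0.5042.
Surface direct beam = 1367 × 0.3442 × 0.5042 = 237.24 W/m².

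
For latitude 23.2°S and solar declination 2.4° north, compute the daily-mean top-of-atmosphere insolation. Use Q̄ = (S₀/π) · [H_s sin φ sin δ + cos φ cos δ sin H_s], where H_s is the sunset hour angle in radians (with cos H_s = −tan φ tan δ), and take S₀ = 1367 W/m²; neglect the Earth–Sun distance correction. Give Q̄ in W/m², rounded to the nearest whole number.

cos H_s = −tan(-23.2°) · tan(2.4°) = 0.0180, so H_s = arccos(0.0180) = 88.97°. In radians, H_s = 1.5528.
H_s sin φ sin δ = 1.5528 × -0.3939 × 0.0419 = -0.0256.
cos φ cos δ sin H_s = 0.9191 × 0.9991 × 0.9998 = 0.9181.
Q̄ = (1367/π) × (-0.0256 + 0.9181) = 435.13 × 0.8925 = 388.35 W/m².

388 W/m²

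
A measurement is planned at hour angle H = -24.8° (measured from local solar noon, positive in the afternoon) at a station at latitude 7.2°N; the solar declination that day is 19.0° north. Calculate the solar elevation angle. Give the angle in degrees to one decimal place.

cos θ_z = sin φ sin δ + cos φ cos δ cos H = (0.1253)(0.3256) + (0.9921)(0.9455)(0.9078) = 0.8923.
θ_z = arccos(0.8923) = 26.84°, so the elevation is 90° − 26.84° = 63.16°.

63.2°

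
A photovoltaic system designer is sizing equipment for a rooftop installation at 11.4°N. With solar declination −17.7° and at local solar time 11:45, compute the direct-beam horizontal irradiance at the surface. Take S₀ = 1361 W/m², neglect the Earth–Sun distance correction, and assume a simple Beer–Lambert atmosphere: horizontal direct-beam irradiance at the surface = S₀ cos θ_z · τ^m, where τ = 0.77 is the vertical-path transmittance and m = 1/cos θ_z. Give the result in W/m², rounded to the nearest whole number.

Hour angle H = 15° × (11.75 − 12) = -3.75°.
With φ = 11.4°, δ = -17.7°, H = -3.75°: sin φ sin δ = -0.0601, cos φ cos δ cos H = 0.9319, so cos θ_z = 0.8718.
Air mass m = 1/cos θ_z = 1/0.8718 = 1.147; τ^m = 0.77^1.147 = 0.7410.
Surface direct beam = 1361 × 0.8718 × 0.7410 = 879.21 W/m².

879 W/m²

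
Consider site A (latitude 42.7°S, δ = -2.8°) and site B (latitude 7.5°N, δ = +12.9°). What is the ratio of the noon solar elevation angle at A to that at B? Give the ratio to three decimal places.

A: 90° − |-42.7 − (-2.8)| = 50.10°.
B: 90° − |7.5 − (12.9)| = 84.60°.
Ratio A/B = 50.1000 / 84.6000 = 0.5922.

0.592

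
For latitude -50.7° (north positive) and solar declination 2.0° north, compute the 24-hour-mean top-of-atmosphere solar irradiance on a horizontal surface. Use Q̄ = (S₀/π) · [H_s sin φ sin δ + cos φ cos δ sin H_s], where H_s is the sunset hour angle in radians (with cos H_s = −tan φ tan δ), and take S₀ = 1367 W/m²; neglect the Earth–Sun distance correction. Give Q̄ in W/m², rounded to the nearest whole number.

The sunset hour angle satisfies cos H_s = −tan φ tan δ = 0.0427, giving H_s = 87.55°. In radians, H_s = 1.5280.
H_s sin φ sin δ = 1.5280 × -0.7738 × 0.0349 = -0.0413.
cos φ cos δ sin H_s = 0.6334 × 0.9994 × 0.9991 = 0.6325.
Q̄ = (1367/π) × (-0.0413 + 0.6325) = 435.13 × 0.5912 = 257.25 W/m².

257 W/m²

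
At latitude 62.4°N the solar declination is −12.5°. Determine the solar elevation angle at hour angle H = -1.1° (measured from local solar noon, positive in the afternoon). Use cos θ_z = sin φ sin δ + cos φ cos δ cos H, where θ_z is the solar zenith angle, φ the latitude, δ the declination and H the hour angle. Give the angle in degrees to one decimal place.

15.1°

With φ = 62.4°, δ = -12.5°, H = -1.10°: sin φ sin δ = -0.1918, cos φ cos δ cos H = 0.4522, so cos θ_z = 0.2604.
θ_z = arccos(0.2604) = 74.91°, so the elevation is 90° − 74.91° = 15.09°.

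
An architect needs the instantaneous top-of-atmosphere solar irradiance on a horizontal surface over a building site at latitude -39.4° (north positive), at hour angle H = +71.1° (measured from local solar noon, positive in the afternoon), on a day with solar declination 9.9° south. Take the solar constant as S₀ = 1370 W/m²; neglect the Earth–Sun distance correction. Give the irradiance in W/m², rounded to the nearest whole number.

cos θ_z = sin φ sin δ + cos φ cos δ cos H = (-0.6347)(-0.1719) + (0.7727)(0.9851)(0.3239) = 0.3557.
Top-of-atmosphere irradiance = S₀ cos θ_z = 1370 × 0.3557 = 487.31 W/m².

487 W/m²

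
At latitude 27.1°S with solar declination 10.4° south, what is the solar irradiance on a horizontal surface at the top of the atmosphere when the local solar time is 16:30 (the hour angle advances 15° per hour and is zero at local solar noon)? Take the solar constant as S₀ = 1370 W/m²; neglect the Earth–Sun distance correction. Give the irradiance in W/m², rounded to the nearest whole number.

572 W/m²

Hour angle H = 15° × (16.5 − 12) = 67.50°.
cos θ_z = sin φ sin δ + cos φ cos δ cos H = (-0.4555)(-0.1805) + (0.8902)(0.9836)(0.3827) = 0.4173.
Top-of-atmosphere irradiance = S₀ cos θ_z = 1370 × 0.4173 = 571.70 W/m².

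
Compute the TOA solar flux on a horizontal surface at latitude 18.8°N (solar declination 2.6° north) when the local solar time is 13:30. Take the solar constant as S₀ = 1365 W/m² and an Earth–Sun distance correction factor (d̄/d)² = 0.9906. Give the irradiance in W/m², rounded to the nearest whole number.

1201 W/m²

Hour angle H = 15° × (13.5 − 12) = 22.50°.
cos θ_z = sin φ sin δ + cos φ cos δ cos H = (0.3223)(0.0454) + (0.9466)(0.9990)(0.9239) = 0.8883.
Top-of-atmosphere irradiance = S₀ (d̄/d)² cos θ_z = 1365 × 0.9906 × 0.8883 = 1201.13 W/m².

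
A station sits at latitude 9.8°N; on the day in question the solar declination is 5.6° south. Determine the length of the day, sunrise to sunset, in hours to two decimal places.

11.87 hours

cos H_s = −tan(9.8°) · tan(-5.6°) = 0.0169, so H_s = arccos(0.0169) = 89.03°.
Day length = 2 H_s / 15° h⁻¹ = 178.06° / 15 = 11.871 h.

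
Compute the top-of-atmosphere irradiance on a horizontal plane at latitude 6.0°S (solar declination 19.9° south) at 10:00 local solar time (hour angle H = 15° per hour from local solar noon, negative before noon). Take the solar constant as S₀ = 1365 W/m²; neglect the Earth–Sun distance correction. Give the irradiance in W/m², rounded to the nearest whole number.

Hour angle H = 15° × (10 − 12) = -30.00°.
cos θ_z = sin φ sin δ + cos φ cos δ cos H = (-0.1045)(-0.3404) + (0.9945)(0.9403)(0.8660) = 0.8454.
Top-of-atmosphere irradiance = S₀ cos θ_z = 1365 × 0.8454 = 1153.97 W/m².

1154 W/m²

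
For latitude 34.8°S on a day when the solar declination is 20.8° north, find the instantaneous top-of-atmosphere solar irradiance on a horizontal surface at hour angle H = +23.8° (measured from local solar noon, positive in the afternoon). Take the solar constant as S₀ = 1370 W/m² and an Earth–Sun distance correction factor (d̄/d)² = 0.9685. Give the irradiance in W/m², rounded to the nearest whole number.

cos θ_z = sin(-34.8°) sin(20.8°) + cos(-34.8°) cos(20.8°) cos(23.80°) = -0.2027 + 0.7024 = 0.4997.
Top-of-atmosphere irradiance = S₀ (d̄/d)² cos θ_z = 1370 × 0.9685 × 0.4997 = 663.02 W/m².

663 W/m²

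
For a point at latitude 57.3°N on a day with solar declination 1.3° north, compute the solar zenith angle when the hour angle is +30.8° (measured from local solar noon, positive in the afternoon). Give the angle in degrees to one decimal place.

cos θ_z = sin(57.3°) sin(1.3°) + cos(57.3°) cos(1.3°) cos(30.80°) = 0.0191 + 0.4639 = 0.4830.
θ_z = arccos(0.4830) = 61.12°.

61.1°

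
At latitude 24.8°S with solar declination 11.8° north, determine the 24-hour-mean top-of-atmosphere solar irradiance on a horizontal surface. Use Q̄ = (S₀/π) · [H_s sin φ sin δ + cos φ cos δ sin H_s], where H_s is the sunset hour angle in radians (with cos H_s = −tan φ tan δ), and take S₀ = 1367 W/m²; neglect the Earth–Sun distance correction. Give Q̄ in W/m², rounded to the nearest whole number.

330 W/m²

−tan φ tan δ = −(-0.4621)(0.2089) = 0.0965; H_s = arccos(0.0965) = 84.46°. In radians, H_s = 1.4741.
H_s sin φ sin δ = 1.4741 × -0.4195 × 0.2045 = -0.1265.
cos φ cos δ sin H_s = 0.9078 × 0.9789 × 0.9953 = 0.8845.
Q̄ = (1367/π) × (-0.1265 + 0.8845) = 435.13 × 0.7580 = 329.83 W/m².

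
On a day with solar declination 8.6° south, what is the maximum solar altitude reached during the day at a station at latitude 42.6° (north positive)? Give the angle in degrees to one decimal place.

At local solar noon the hour angle is zero, so the elevation is 90° − |φ − δ| = 90° − |42.6° − (-8.6°)| = 90° − 51.2° = 38.8°.

38.8°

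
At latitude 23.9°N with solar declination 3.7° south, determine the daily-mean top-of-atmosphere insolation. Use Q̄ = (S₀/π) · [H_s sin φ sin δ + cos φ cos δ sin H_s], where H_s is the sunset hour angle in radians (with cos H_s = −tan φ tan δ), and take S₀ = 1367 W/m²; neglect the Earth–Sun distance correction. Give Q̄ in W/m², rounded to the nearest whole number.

The sunset hour angle satisfies cos H_s = −tan φ tan δ = 0.0287, giving H_s = 88.36°. In radians, H_s = 1.5422.
H_s sin φ sin δ = 1.5422 × 0.4051 × -0.0645 = -0.0403.
cos φ cos δ sin H_s = 0.9143 × 0.9979 × 0.9996 = 0.9120.
Q̄ = (1367/π) × (-0.0403 + 0.9120) = 435.13 × 0.8717 = 379.30 W/m².

379 W/m²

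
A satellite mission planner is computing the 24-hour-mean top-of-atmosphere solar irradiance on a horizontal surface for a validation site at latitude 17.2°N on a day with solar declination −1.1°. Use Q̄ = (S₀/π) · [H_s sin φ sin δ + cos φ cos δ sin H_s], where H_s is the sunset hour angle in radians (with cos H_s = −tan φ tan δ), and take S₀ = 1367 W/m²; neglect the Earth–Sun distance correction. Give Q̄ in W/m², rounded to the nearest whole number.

412 W/m²

−tan φ tan δ = −(0.3096)(-0.0192) = 0.0059; H_s = arccos(0.0059) = 89.66°. In radians, H_s = 1.5649.
H_s sin φ sin δ = 1.5649 × 0.2957 × -0.0192 = -0.0089.
cos φ cos δ sin H_s = 0.9553 × 0.9998 × 1.0000 = 0.9551.
Q̄ = (1367/π) × (-0.0089 + 0.9551) = 435.13 × 0.9462 = 411.72 W/m².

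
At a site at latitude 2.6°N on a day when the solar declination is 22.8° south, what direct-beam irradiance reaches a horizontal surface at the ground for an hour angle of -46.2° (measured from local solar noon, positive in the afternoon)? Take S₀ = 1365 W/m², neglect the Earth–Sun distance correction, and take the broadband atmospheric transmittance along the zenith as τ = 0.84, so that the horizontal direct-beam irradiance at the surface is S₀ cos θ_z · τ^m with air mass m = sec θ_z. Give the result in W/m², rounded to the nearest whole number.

639 W/m²

With φ = 2.6°, δ = -22.8°, H = -46.20°: sin φ sin δ = -0.0176, cos φ cos δ cos H = 0.6374, so cos θ_z = 0.6198.
Air mass m = 1/cos θ_z = 1/0.6198 = 1.613; τ^m = 0.84^1.613 = 0.7549.
Surface direct beam = 1365 × 0.6198 × 0.7549 = 638.67 W/m².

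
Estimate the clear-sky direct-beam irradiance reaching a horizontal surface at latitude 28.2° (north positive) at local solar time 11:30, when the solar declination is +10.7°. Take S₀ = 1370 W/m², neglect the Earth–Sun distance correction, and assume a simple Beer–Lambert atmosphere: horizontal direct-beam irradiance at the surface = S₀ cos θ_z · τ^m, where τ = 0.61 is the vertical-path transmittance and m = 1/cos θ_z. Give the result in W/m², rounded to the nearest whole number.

Hour angle H = 15° × (11.5 − 12) = -7.50°.
With φ = 28.2°, δ = 10.7°, H = -7.50°: sin φ sin δ = 0.0877, cos φ cos δ cos H = 0.8586, so cos θ_z = 0.9463.
Air mass m = 1/cos θ_z = 1/0.9463 = 1.057; τ^m = 0.61^1.057 = 0.5931.
Surface direct beam = 1370 × 0.9463 × 0.5931 = 768.91 W/m².

769 W/m²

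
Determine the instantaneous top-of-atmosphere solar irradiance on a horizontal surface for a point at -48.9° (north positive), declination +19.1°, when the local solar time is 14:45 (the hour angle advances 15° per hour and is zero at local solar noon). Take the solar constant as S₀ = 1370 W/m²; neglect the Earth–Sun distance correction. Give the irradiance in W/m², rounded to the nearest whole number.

Hour angle H = 15° × (14.75 − 12) = 41.25°.
With φ = -48.9°, δ = 19.1°, H = 41.25°: sin φ sin δ = -0.2466, cos φ cos δ cos H = 0.4670, so cos θ_z = 0.2204.
Top-of-atmosphere irradiance = S₀ cos θ_z = 1370 × 0.2204 = 301.95 W/m².

302 W/m²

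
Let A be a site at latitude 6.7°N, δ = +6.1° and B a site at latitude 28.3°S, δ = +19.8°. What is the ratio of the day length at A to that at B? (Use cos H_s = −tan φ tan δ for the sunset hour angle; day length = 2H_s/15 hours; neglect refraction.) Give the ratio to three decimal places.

1.151

A: H_s = arccos(−tan 6.7° · tan 6.1°) = 90.72°, so 2H_s/15 = 12.0960 h.
B: H_s = arccos(−tan -28.3° · tan 19.8°) = 78.82°, so 2H_s/15 = 10.5093 h.
Ratio A/B = 12.0960 / 10.5093 = 1.1510.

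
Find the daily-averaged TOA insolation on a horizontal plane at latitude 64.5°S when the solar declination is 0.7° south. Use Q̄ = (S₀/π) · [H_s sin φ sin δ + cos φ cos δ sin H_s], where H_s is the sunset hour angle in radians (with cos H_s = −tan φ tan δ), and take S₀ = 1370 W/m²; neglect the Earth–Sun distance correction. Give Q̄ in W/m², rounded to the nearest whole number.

−tan φ tan δ = −(-2.0965)(-0.0122) = -0.0256; H_s = arccos(-0.0256) = 91.47°. In radians, H_s = 1.5965.
H_s sin φ sin δ = 1.5965 × -0.9026 × -0.0122 = 0.0176.
cos φ cos δ sin H_s = 0.4305 × 0.9999 × 0.9997 = 0.4303.
Q̄ = (1370/π) × (0.0176 + 0.4303) = 436.08 × 0.4479 = 195.32 W/m².

195 W/m²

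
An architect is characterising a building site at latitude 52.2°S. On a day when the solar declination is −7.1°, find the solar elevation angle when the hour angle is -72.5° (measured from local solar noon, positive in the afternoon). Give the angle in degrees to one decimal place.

cos θ_z = sin(-52.2°) sin(-7.1°) + cos(-52.2°) cos(-7.1°) cos(-72.50°) = 0.0977 + 0.1829 = 0.2806.
θ_z = arccos(0.2806) = 73.70°, so the elevation is 90° − 73.70° = 16.30°.

16.3°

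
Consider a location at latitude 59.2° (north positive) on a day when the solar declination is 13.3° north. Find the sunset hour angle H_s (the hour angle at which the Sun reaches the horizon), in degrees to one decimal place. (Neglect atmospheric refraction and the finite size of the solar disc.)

113.4°

The sunset hour angle satisfies cos H_s = −tan φ tan δ = -0.3965, giving H_s = 113.36°.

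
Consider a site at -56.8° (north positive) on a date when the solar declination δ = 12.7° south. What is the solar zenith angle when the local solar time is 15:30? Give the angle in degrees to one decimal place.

Hour angle H = 15° × (15.5 − 12) = 52.50°.
cos θ_z = sin(-56.8°) sin(-12.7°) + cos(-56.8°) cos(-12.7°) cos(52.50°) = 0.1840 + 0.3252 = 0.5092.
θ_z = arccos(0.5092) = 59.39°.

59.4°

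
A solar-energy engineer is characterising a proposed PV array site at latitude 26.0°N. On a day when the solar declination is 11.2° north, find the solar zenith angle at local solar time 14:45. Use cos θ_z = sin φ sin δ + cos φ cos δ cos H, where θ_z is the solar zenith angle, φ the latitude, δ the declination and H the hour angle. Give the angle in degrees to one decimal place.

Hour angle H = 15° × (14.75 − 12) = 41.25°.
With φ = 26.0°, δ = 11.2°, H = 41.25°: sin φ sin δ = 0.0851, cos φ cos δ cos H = 0.6629, so cos θ_z = 0.7480.
θ_z = arccos(0.7480) = 41.58°.

41.6°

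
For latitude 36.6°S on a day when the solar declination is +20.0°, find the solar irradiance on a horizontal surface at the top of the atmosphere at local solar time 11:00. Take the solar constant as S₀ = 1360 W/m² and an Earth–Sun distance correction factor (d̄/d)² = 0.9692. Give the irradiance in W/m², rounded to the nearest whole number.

Hour angle H = 15° × (11 − 12) = -15.00°.
cos θ_z = sin φ sin δ + cos φ cos δ cos H = (-0.5962)(0.3420) + (0.8028)(0.9397)(0.9659) = 0.5248.
Top-of-atmosphere irradiance = S₀ (d̄/d)² cos θ_z = 1360 × 0.9692 × 0.5248 = 691.75 W/m².

692 W/m²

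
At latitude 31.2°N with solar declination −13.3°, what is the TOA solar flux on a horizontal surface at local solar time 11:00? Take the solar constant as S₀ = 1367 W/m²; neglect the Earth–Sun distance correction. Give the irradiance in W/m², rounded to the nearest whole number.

Hour angle H = 15° × (11 − 12) = -15.00°.
cos θ_z = sin φ sin δ + cos φ cos δ cos H = (0.5180)(-0.2300) + (0.8554)(0.9732)(0.9659) = 0.6849.
Top-of-atmosphere irradiance = S₀ cos θ_z = 1367 × 0.6849 = 936.26 W/m².

936 W/m²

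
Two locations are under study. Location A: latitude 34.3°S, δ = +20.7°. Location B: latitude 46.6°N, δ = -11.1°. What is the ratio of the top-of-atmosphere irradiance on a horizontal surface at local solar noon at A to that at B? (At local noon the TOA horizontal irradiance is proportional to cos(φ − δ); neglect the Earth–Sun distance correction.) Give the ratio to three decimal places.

A: cos θ_z = cos(-34.3° − (20.7°)) = 0.5736.
B: cos θ_z = cos(46.6° − (-11.1°)) = 0.5344.
Ratio A/B = 0.5736 / 0.5344 = 1.0734.

1.073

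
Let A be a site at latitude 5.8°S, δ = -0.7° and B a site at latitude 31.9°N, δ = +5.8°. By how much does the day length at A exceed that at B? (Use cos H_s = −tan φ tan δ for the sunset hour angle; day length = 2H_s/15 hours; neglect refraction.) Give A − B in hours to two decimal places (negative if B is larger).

A: H_s = arccos(−tan -5.8° · tan -0.7°) = 90.07°, so 2H_s/15 = 12.0093 h.
B: H_s = arccos(−tan 31.9° · tan 5.8°) = 93.62°, so 2H_s/15 = 12.4827 h.
A − B = 12.0093 − 12.4827 = -0.4734 h.

-0.47 h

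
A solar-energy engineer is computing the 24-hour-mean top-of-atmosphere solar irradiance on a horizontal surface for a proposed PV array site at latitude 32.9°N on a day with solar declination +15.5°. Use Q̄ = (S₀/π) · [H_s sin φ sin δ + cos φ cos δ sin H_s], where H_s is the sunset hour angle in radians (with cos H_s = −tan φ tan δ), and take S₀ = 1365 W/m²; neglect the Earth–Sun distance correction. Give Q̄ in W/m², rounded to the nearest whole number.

456 W/m²

The sunset hour angle satisfies cos H_s = −tan φ tan δ = -0.1794, giving H_s = 100.33°. In radians, H_s = 1.7511.
H_s sin φ sin δ = 1.7511 × 0.5432 × 0.2672 = 0.2542.
cos φ cos δ sin H_s = 0.8396 × 0.9636 × 0.9838 = 0.7959.
Q̄ = (1365/π) × (0.2542 + 0.7959) = 434.49 × 1.0501 = 456.26 W/m².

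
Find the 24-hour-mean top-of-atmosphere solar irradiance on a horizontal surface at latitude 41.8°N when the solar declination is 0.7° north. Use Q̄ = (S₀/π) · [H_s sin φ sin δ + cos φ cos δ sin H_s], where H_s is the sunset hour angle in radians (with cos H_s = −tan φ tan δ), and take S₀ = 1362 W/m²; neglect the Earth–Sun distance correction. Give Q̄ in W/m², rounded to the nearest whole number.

329 W/m²

−tan φ tan δ = −(0.8941)(0.0122) = -0.0109; H_s = arccos(-0.0109) = 90.62°. In radians, H_s = 1.5816.
H_s sin φ sin δ = 1.5816 × 0.6665 × 0.0122 = 0.0129.
cos φ cos δ sin H_s = 0.7455 × 0.9999 × 0.9999 = 0.7454.
Q̄ = (1362/π) × (0.0129 + 0.7454) = 433.54 × 0.7583 = 328.75 W/m².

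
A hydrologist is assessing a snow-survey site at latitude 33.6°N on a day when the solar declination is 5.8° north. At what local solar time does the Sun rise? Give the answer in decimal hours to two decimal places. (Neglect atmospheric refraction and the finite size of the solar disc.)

cos H_s = −tan(33.6°) · tan(5.8°) = -0.0675, so H_s = arccos(-0.0675) = 93.87°.
Sunrise is at 12 − H_s/15 = 12 − 6.258 = 5.742 h local solar time.

5.74 h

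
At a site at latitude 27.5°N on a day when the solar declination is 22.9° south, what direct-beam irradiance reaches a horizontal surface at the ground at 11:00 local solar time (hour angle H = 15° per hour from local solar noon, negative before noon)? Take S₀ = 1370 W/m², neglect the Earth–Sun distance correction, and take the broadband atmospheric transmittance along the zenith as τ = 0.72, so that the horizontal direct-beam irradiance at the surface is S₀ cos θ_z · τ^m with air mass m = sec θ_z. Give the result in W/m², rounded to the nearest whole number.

487 W/m²

Hour angle H = 15° × (11 − 12) = -15.00°.
cos θ_z = sin(27.5°) sin(-22.9°) + cos(27.5°) cos(-22.9°) cos(-15.00°) = -0.1797 + 0.7893 = 0.6096.
Air mass m = 1/cos θ_z = 1/0.6096 = 1.640; τ^m = 0.72^1.640 = 0.5835.
Surface direct beam = 1370 × 0.6096 × 0.5835 = 487.31 W/m².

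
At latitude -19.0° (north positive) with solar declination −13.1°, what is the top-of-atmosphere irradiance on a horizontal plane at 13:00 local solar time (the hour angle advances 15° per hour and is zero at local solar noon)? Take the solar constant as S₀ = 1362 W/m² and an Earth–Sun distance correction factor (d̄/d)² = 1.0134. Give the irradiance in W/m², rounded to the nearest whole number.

Hour angle H = 15° × (13 − 12) = 15.00°.
cos θ_z = sin φ sin δ + cos φ cos δ cos H = (-0.3256)(-0.2267) + (0.9455)(0.9740)(0.9659) = 0.9633.
Top-of-atmosphere irradiance = S₀ (d̄/d)² cos θ_z = 1362 × 1.0134 × 0.9633 = 1329.60 W/m².

1330 W/m²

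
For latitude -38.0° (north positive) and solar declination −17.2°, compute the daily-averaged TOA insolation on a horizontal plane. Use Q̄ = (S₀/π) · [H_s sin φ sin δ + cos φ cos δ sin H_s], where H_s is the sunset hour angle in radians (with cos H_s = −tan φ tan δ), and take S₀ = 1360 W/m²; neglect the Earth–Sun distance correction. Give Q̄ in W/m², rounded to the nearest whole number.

The sunset hour angle satisfies cos H_s = −tan φ tan δ = -0.2418, giving H_s = 103.99°. In radians, H_s = 1.8150.
H_s sin φ sin δ = 1.8150 × -0.6157 × -0.2957 = 0.3304.
cos φ cos δ sin H_s = 0.7880 × 0.9553 × 0.9703 = 0.7304.
Q̄ = (1360/π) × (0.3304 + 0.7304) = 432.90 × 1.0608 = 459.22 W/m².

459 W/m²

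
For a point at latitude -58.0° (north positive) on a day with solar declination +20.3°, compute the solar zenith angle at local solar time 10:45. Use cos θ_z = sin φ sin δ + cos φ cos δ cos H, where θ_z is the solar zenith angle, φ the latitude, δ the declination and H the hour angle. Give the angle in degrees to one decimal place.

Hour angle H = 15° × (10.75 − 12) = -18.75°.
cos θ_z = sin φ sin δ + cos φ cos δ cos H = (-0.8480)(0.3469) + (0.5299)(0.9379)(0.9469) = 0.1764.
θ_z = arccos(0.1764) = 79.84°.

79.8°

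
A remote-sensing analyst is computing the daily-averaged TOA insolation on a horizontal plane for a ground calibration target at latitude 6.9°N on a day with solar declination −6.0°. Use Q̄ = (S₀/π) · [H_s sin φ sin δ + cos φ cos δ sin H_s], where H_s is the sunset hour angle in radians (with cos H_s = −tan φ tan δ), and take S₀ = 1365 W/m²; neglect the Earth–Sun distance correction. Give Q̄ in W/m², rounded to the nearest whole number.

cos H_s = −tan(6.9°) · tan(-6.0°) = 0.0127, so H_s = arccos(0.0127) = 89.27°. In radians, H_s = 1.5581.
H_s sin φ sin δ = 1.5581 × 0.1201 × -0.1045 = -0.0196.
cos φ cos δ sin H_s = 0.9928 × 0.9945 × 0.9999 = 0.9872.
Q̄ = (1365/π) × (-0.0196 + 0.9872) = 434.49 × 0.9676 = 420.41 W/m².

420 W/m²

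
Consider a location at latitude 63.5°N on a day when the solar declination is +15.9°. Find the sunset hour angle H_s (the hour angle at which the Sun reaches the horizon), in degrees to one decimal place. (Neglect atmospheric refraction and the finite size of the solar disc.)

cos H_s = −tan(63.5°) · tan(15.9°) = -0.5713, so H_s = arccos(-0.5713) = 124.84°.

124.8°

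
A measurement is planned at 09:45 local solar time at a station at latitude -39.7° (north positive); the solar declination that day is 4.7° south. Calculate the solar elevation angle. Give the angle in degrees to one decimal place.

Hour angle H = 15° × (9.75 − 12) = -33.75°.
With φ = -39.7°, δ = -4.7°, H = -33.75°: sin φ sin δ = 0.0523, cos φ cos δ cos H = 0.6376, so cos θ_z = 0.6899.
θ_z = arccos(0.6899) = 46.38°, so the elevation is 90° − 46.38° = 43.62°.

43.6°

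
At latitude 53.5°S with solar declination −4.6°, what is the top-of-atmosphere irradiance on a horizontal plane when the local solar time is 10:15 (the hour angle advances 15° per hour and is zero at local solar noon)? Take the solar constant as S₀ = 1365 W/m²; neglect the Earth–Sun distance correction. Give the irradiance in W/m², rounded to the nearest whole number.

814 W/m²

Hour angle H = 15° × (10.25 − 12) = -26.25°.
cos θ_z = sin(-53.5°) sin(-4.6°) + cos(-53.5°) cos(-4.6°) cos(-26.25°) = 0.0645 + 0.5318 = 0.5963.
Top-of-atmosphere irradiance = S₀ cos θ_z = 1365 × 0.5963 = 813.95 W/m².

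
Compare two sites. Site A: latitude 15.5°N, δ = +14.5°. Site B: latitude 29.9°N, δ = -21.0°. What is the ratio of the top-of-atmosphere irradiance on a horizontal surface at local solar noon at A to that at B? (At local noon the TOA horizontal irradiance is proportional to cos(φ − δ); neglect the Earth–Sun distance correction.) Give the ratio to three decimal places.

1.585

A: cos θ_z = cos(15.5° − (14.5°)) = 0.9998.
B: cos θ_z = cos(29.9° − (-21.0°)) = 0.6307.
Ratio A/B = 0.9998 / 0.6307 = 1.5852.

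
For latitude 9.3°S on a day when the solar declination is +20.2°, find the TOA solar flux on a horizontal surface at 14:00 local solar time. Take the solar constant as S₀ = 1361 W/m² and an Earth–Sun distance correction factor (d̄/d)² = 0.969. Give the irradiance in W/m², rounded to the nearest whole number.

984 W/m²

Hour angle H = 15° × (14 − 12) = 30.00°.
With φ = -9.3°, δ = 20.2°, H = 30.00°: sin φ sin δ = -0.0558, cos φ cos δ cos H = 0.8021, so cos θ_z = 0.7463.
Top-of-atmosphere irradiance = S₀ (d̄/d)² cos θ_z = 1361 × 0.969 × 0.7463 = 984.23 W/m².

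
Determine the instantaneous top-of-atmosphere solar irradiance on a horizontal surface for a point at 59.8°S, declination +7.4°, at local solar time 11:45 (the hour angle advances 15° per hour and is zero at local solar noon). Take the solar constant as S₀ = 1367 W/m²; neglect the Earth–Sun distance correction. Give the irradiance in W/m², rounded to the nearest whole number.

Hour angle H = 15° × (11.75 − 12) = -3.75°.
cos θ_z = sin(-59.8°) sin(7.4°) + cos(-59.8°) cos(7.4°) cos(-3.75°) = -0.1113 + 0.4978 = 0.3865.
Top-of-atmosphere irradiance = S₀ cos θ_z = 1367 × 0.3865 = 528.35 W/m².

528 W/m²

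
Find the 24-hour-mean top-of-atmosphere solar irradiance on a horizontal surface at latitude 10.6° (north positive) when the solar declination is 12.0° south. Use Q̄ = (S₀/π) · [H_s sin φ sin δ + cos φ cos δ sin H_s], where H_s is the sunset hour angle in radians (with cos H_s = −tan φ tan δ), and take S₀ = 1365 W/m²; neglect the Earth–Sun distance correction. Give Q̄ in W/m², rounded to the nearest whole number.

392 W/m²

−tan φ tan δ = −(0.1871)(-0.2126) = 0.0398; H_s = arccos(0.0398) = 87.72°. In radians, H_s = 1.5310.
H_s sin φ sin δ = 1.5310 × 0.1840 × -0.2079 = -0.0586.
cos φ cos δ sin H_s = 0.9829 × 0.9781 × 0.9992 = 0.9606.
Q̄ = (1365/π) × (-0.0586 + 0.9606) = 434.49 × 0.9020 = 391.91 W/m².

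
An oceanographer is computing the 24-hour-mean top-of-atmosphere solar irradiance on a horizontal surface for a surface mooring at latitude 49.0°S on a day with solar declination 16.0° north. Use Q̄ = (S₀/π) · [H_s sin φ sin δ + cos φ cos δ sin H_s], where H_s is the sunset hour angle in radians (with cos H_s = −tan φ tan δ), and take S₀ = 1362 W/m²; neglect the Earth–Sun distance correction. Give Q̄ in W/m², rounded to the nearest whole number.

cos H_s = −tan(-49.0°) · tan(16.0°) = 0.3299, so H_s = arccos(0.3299) = 70.74°. In radians, H_s = 1.2346.
H_s sin φ sin δ = 1.2346 × -0.7547 × 0.2756 = -0.2568.
cos φ cos δ sin H_s = 0.6561 × 0.9613 × 0.9440 = 0.5954.
Q̄ = (1362/π) × (-0.2568 + 0.5954) = 433.54 × 0.3386 = 146.80 W/m².

147 W/m²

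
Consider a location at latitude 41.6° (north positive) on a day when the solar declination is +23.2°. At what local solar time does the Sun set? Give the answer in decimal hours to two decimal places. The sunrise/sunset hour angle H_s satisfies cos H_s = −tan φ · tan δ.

19.49 h

cos H_s = −tan(41.6°) · tan(23.2°) = -0.3805, so H_s = arccos(-0.3805) = 112.36°.
Sunset is at 12 + H_s/15 = 12 + 7.491 = 19.491 h local solar time.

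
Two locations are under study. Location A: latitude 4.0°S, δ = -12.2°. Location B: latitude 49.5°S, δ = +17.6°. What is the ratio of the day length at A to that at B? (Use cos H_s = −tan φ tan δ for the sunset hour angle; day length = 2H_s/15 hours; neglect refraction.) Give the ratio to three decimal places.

A: H_s = arccos(−tan -4.0° · tan -12.2°) = 90.87°, so 2H_s/15 = 12.1160 h.
B: H_s = arccos(−tan -49.5° · tan 17.6°) = 68.20°, so 2H_s/15 = 9.0933 h.
Ratio A/B = 12.1160 / 9.0933 = 1.3324.

1.332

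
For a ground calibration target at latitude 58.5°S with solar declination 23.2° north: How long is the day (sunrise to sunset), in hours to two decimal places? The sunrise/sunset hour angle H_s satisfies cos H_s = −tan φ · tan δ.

6.08 hours

cos H_s = −tan(-58.5°) · tan(23.2°) = 0.6994, so H_s = arccos(0.6994) = 45.62°.
Day length = 2 H_s / 15° h⁻¹ = 91.24° / 15 = 6.083 h.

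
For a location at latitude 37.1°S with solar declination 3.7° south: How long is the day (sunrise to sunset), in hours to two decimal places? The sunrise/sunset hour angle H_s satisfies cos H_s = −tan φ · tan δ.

12.37 hours

cos H_s = −tan(-37.1°) · tan(-3.7°) = -0.0489, so H_s = arccos(-0.0489) = 92.80°.
Day length = 2 H_s / 15° h⁻¹ = 185.60° / 15 = 12.373 h.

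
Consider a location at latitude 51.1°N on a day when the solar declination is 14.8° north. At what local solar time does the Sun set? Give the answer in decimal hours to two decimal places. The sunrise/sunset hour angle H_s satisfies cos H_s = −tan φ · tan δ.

The sunset hour angle satisfies cos H_s = −tan φ tan δ = -0.3274, giving H_s = 109.11°.
Sunset is at 12 + H_s/15 = 12 + 7.274 = 19.274 h local solar time.

19.27 h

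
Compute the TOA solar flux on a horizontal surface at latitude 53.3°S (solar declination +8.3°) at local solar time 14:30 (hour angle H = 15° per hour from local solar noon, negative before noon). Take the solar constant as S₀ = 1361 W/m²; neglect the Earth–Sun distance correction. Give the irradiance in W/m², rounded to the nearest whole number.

Hour angle H = 15° × (14.5 − 12) = 37.50°.
With φ = -53.3°, δ = 8.3°, H = 37.50°: sin φ sin δ = -0.1157, cos φ cos δ cos H = 0.4692, so cos θ_z = 0.3535.
Top-of-atmosphere irradiance = S₀ cos θ_z = 1361 × 0.3535 = 481.11 W/m².

481 W/m²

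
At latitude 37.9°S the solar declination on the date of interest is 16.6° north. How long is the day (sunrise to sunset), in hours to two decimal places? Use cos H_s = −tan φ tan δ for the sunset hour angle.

10.21 hours

−tan φ tan δ = −(-0.7785)(0.2981) = 0.2321; H_s = arccos(0.2321) = 76.58°.
Day length = 2 H_s / 15° h⁻¹ = 153.16° / 15 = 10.211 h.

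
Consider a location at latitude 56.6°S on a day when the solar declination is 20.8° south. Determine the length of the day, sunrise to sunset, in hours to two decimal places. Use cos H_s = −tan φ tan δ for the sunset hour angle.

16.69 hours

−tan φ tan δ = −(-1.5166)(-0.3799) = -0.5762; H_s = arccos(-0.5762) = 125.18°.
Day length = 2 H_s / 15° h⁻¹ = 250.36° / 15 = 16.691 h.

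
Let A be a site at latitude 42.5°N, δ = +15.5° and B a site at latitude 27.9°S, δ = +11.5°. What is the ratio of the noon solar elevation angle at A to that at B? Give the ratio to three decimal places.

A: 90° − |42.5 − (15.5)| = 63.00°.
B: 90° − |-27.9 − (11.5)| = 50.60°.
Ratio A/B = 63.0000 / 50.6000 = 1.2451.

1.245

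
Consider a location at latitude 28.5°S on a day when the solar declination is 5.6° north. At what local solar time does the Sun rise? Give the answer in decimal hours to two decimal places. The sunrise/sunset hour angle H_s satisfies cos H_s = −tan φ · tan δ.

6.20 h

−tan φ tan δ = −(-0.5430)(0.0981) = 0.0533; H_s = arccos(0.0533) = 86.94°.
Sunrise is at 12 − H_s/15 = 12 − 5.796 = 6.204 h local solar time.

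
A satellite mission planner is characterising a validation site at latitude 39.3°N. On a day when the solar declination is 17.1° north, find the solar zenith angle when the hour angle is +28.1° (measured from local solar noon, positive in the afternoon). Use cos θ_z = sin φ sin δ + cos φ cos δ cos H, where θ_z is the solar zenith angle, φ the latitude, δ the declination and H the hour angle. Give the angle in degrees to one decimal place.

cos θ_z = sin(39.3°) sin(17.1°) + cos(39.3°) cos(17.1°) cos(28.10°) = 0.1862 + 0.6524 = 0.8386.
θ_z = arccos(0.8386) = 33.01°.

33.0°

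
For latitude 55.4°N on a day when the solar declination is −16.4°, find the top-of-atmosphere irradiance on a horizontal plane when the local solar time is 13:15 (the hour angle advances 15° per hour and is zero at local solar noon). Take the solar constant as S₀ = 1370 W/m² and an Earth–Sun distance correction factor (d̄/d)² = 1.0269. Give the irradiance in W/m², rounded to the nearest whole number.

399 W/m²

Hour angle H = 15° × (13.25 − 12) = 18.75°.
cos θ_z = sin(55.4°) sin(-16.4°) + cos(55.4°) cos(-16.4°) cos(18.75°) = -0.2324 + 0.5158 = 0.2834.
Top-of-atmosphere irradiance = S₀ (d̄/d)² cos θ_z = 1370 × 1.0269 × 0.2834 = 398.70 W/m².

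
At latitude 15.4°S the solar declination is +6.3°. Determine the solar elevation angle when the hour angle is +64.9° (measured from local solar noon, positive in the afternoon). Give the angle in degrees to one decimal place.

With φ = -15.4°, δ = 6.3°, H = 64.90°: sin φ sin δ = -0.0291, cos φ cos δ cos H = 0.4065, so cos θ_z = 0.3774.
θ_z = arccos(0.3774) = 67.83°, so the elevation is 90° − 67.83° = 22.17°.

22.2°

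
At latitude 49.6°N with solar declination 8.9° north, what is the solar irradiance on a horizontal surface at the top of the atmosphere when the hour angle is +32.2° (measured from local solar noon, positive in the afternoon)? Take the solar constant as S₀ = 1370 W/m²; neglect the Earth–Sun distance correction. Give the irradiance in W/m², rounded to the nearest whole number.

With φ = 49.6°, δ = 8.9°, H = 32.20°: sin φ sin δ = 0.1178, cos φ cos δ cos H = 0.5418, so cos θ_z = 0.6596.
Top-of-atmosphere irradiance = S₀ cos θ_z = 1370 × 0.6596 = 903.65 W/m².

904 W/m²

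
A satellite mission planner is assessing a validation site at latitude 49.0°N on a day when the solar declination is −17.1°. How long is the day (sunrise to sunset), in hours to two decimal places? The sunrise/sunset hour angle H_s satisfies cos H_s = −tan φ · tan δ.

The sunset hour angle satisfies cos H_s = −tan φ tan δ = 0.3539, giving H_s = 69.27°.
Day length = 2 H_s / 15° h⁻¹ = 138.54° / 15 = 9.236 h.

9.24 hours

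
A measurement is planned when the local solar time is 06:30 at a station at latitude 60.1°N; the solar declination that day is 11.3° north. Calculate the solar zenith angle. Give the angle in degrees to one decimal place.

76.5°

Hour angle H = 15° × (6.5 − 12) = -82.50°.
cos θ_z = sin(60.1°) sin(11.3°) + cos(60.1°) cos(11.3°) cos(-82.50°) = 0.1699 + 0.0638 = 0.2337.
θ_z = arccos(0.2337) = 76.48°.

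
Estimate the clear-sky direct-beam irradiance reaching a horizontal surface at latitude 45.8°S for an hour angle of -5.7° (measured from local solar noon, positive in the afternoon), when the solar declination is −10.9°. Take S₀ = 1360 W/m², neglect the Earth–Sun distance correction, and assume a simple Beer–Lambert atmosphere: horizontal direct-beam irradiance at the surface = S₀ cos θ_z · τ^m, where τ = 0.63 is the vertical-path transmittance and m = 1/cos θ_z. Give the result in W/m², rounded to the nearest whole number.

With φ = -45.8°, δ = -10.9°, H = -5.70°: sin φ sin δ = 0.1356, cos φ cos δ cos H = 0.6812, so cos θ_z = 0.8168.
Air mass m = 1/cos θ_z = 1/0.8168 = 1.224; τ^m = 0.63^1.224 = 0.5681.
Surface direct beam = 1360 × 0.8168 × 0.5681 = 631.07 W/m².

631 W/m²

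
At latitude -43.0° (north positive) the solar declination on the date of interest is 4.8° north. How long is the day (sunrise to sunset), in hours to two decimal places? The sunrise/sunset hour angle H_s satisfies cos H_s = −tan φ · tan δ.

−tan φ tan δ = −(-0.9325)(0.0840) = 0.0783; H_s = arccos(0.0783) = 85.51°.
Day length = 2 H_s / 15° h⁻¹ = 171.02° / 15 = 11.401 h.

11.40 hours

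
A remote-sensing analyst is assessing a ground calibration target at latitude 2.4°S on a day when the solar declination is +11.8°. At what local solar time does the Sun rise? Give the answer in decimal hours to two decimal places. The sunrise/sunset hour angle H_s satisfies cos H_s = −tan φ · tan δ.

−tan φ tan δ = −(-0.0419)(0.2089) = 0.0088; H_s = arccos(0.0088) = 89.50°.
Sunrise is at 12 − H_s/15 = 12 − 5.967 = 6.033 h local solar time.

6.03 h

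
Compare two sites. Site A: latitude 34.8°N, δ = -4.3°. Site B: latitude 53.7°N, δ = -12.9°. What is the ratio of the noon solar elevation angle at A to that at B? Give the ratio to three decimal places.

A: 90° − |34.8 − (-4.3)| = 50.90°.
B: 90° − |53.7 − (-12.9)| = 23.40°.
Ratio A/B = 50.9000 / 23.4000 = 2.1752.

2.175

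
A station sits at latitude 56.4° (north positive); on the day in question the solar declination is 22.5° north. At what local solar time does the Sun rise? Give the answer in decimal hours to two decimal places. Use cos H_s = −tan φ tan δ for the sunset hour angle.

cos H_s = −tan(56.4°) · tan(22.5°) = -0.6234, so H_s = arccos(-0.6234) = 128.56°.
Sunrise is at 12 − H_s/15 = 12 − 8.571 = 3.429 h local solar time.

3.43 h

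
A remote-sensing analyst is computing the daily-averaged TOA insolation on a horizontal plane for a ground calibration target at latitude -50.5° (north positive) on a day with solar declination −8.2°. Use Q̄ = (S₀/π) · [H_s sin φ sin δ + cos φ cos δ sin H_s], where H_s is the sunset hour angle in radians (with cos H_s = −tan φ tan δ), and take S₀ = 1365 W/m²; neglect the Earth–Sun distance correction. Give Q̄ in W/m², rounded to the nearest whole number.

−tan φ tan δ = −(-1.2131)(-0.1441) = -0.1748; H_s = arccos(-0.1748) = 100.07°. In radians, H_s = 1.7466.
H_s sin φ sin δ = 1.7466 × -0.7716 × -0.1426 = 0.1922.
cos φ cos δ sin H_s = 0.6361 × 0.9898 × 0.9846 = 0.6199.
Q̄ = (1365/π) × (0.1922 + 0.6199) = 434.49 × 0.8121 = 352.85 W/m².

353 W/m²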